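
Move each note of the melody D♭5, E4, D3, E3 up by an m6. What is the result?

Bbb5 C5 Bb3 C4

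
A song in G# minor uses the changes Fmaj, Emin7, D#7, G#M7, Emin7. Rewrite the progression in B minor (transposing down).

G# minor down to B minor is a major sixth; each chord root moves by that interval while the quality stays the same.
Fmaj: root F down a major sixth → Ab, giving Abmaj.
Emin7: root E down a major sixth → G, giving Gmin7.
D#7: root D# down a major sixth → F#, giving F#7.
G#M7: root G# down a major sixth → B, giving BM7.
Emin7: root E down a major sixth → G, giving Gmin7.

Abmaj Gmin7 F#7 BM7 Gmin7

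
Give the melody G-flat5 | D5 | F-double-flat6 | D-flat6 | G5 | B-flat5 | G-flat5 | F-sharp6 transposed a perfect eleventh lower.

Db4 A3 Cbb5 Ab4 D4 F4 Db4 C#5

Gb5 down a perfect eleventh is Db4.
D5 down a perfect eleventh is A3.
A perfect eleventh down from Fbb6 gives Cbb5.
A perfect eleventh down from Db6 gives Ab4.
G5 down a perfect eleventh is D4.
Bb5 down a perfect eleventh is F4.
A perfect eleventh down from Gb5 gives Db4.
F#6 down a perfect eleventh is C#5.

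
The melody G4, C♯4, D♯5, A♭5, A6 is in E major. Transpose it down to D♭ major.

Fb4 Bb3 C5 Gbb5 Gb6

E major to D♭ major down is an augmented second, so every note moves down by that interval.
G4 → Fb4
C#4 → Bb3
D#5 → C5
Ab5 → Gbb5
A6 → Gb6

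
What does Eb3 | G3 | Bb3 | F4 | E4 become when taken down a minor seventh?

F2 A2 C3 G3 F#3

Eb3: a seventh down reaches F, and 10 semitones makes it F2.
A minor seventh down from G3 gives A2.
A minor seventh down from Bb3 gives C3.
F4 down a minor seventh is G3.
A minor seventh down from E4 gives F#3.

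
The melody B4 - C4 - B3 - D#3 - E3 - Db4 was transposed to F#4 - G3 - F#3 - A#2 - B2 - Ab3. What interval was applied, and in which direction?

From B4 to F#4 is 4 letter names — a fourth of some quality.
F#4 to B4 is 5 semitones, which makes it a perfect fourth; the second version is lower, so the direction is down.
Checking another pair — Db4 → Ab3 — gives the same interval.

down a perfect fourth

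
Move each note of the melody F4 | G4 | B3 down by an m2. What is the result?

F4 to E4
G4 to F#4
B3 to A#3

E4 F#4 A#3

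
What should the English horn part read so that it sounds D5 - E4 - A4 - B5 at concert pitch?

A5 B4 E5 F#6

Written C4 sounds as F3 on the English horn, so concert pitches are written a perfect fifth up.
D5 to A5
E4 to B4
A4 to E5
B5 to F#6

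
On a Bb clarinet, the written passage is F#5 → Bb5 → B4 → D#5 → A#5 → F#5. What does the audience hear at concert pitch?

Written C4 on the Bb clarinet sounds as Bb3, a major second lower; apply that shift to every note.
F#5 gives E5
Bb5 gives Ab5
B4 gives A4
D#5 gives C#5
A#5 gives G#5
F#5 gives E5

E5 Ab5 A4 C#5 G#5 E5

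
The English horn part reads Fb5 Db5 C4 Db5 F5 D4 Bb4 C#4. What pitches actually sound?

Bbb4 Gb4 F3 Gb4 Bb4 G3 Eb4 F#3

Written C4 on the English horn sounds as F3, a perfect fifth lower; apply that shift to every note.
Fb5 → Bbb4
Db5 → Gb4
C4 → F3
Db5 → Gb4
F5 → Bb4
D4 → G3
Bb4 → Eb4
C#4 → F#3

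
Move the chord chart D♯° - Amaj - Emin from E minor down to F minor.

E minor down to F minor is a major seventh; each chord root moves by that interval while the quality stays the same.
D♯°: root D♯ down a major seventh → E, giving E°.
Amaj: root A down a major seventh → Bb, giving Bbmaj.
Emin: root E down a major seventh → F, giving Fmin.

E° Bbmaj Fmin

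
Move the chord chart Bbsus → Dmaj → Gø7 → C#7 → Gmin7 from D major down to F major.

Dbsus Fmaj Bbø7 E7 Bbmin7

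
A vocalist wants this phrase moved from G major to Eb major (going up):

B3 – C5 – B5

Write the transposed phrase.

From G up to Eb is a minor sixth; apply that to each pitch.
B3 -> G4
C5 -> Ab5
B5 -> G6

G4 Ab5 G6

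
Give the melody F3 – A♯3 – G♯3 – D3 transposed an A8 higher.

An augmented octave up from F3 gives F#4.
A#3 up an augmented octave is A##4.
G#3: an octave up reaches G, and 13 semitones makes it G##4.
D3 up an augmented octave is D#4.

F#4 A##4 G##4 D#4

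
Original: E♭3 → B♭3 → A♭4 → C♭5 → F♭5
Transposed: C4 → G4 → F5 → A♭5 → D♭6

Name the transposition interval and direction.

up a major sixth

From Eb3 to C4 is 6 letter names — a sixth of some quality.
Eb3 to C4 is 9 semitones, which makes it a major sixth; the second version is higher, so the direction is up.
Checking another pair — Fb5 → Db6 — gives the same interval.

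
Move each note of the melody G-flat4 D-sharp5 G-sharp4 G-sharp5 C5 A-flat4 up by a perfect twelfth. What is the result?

Db6 A#6 D#6 D#7 G6 Eb6

Gb4 -> Db6
D#5 -> A#6
G#4 -> D#6
G#5 -> D#7
C5 -> G6
Ab4 -> Eb6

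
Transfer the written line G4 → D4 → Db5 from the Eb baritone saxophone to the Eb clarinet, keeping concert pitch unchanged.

G2 D2 Db3

First find concert pitch: the Eb baritone saxophone sounds a major thirteenth below written, so G4 D4 Db5 sounds Bb2 F2 Fb3.
Then write for Eb clarinet: it sounds a minor third above written, so the part must be a minor third below concert.
Bb2 → G2
F2 → D2
Fb3 → Db3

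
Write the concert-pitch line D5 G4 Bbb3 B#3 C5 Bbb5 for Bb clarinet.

Written C4 sounds as Bb3 on the Bb clarinet, so concert pitches are written a major second up.
D5 gives E5
G4 gives A4
Bbb3 gives Cb4
B#3 gives C##4
C5 gives D5
Bbb5 gives Cb6

E5 A4 Cb4 C##4 D5 Cb6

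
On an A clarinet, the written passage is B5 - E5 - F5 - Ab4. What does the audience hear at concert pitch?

G#5 C#5 D5 F4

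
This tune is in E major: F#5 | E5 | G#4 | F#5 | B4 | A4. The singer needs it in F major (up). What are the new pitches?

E major to F major up is a minor second, so every note moves up by that interval.
F#5 → G5
E5 → F5
G#4 → A4
F#5 → G5
B4 → C5
A4 → Bb4

G5 F5 A4 G5 C5 Bb4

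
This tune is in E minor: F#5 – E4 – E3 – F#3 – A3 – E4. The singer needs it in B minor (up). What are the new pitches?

E minor to B minor up is a perfect fifth, so every note moves up by that interval.
F#5 to C#6
E4 to B4
E3 to B3
F#3 to C#4
A3 to E4
E4 to B4

C#6 B4 B3 C#4 E4 B4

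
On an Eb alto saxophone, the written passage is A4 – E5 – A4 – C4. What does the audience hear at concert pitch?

The Eb alto saxophone sounds a major sixth below written, so transpose each written note down a major sixth.
A4 gives C4
E5 gives G4
A4 gives C4
C4 gives Eb3

C4 G4 C4 Eb3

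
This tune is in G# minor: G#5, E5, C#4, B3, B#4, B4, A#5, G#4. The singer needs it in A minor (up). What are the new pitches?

A5 F5 D4 C4 C#5 C5 B5 A4

G# minor to A minor up is a minor second, so every note moves up by that interval.
G#5 gives A5
E5 gives F5
C#4 gives D4
B3 gives C4
B#4 gives C#5
B4 gives C5
A#5 gives B5
G#4 gives A4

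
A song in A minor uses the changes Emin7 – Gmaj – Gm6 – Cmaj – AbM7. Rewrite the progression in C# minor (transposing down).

G#min7 Bmaj Bm6 Emaj CM7

A minor down to C# minor is a minor sixth; each chord root moves by that interval while the quality stays the same.
Emin7: root E down a minor sixth → G#, giving G#min7.
Gmaj: root G down a minor sixth → B, giving Bmaj.
Gm6: root G down a minor sixth → B, giving Bm6.
Cmaj: root C down a minor sixth → E, giving Emaj.
AbM7: root Ab down a minor sixth → C, giving CM7.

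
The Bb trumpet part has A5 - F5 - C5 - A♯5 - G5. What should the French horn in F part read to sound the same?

D6 Bb5 F5 D#6 C6

First find concert pitch: the Bb trumpet sounds a major second below written, so A5 F5 C5 A♯5 G5 sounds G5 Eb5 Bb4 G#5 F5.
Then write for French horn in F: it sounds a perfect fifth below written, so the part must be a perfect fifth above concert.
G5 → D6
Eb5 → Bb5
Bb4 → F5
G#5 → D#6
F5 → C6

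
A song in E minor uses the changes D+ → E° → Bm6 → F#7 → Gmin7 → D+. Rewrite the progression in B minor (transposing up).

E minor up to B minor is a perfect fifth; each chord root moves by that interval while the quality stays the same.
D+: root D up a perfect fifth → A, giving A+.
E°: root E up a perfect fifth → B, giving B°.
Bm6: root B up a perfect fifth → F#, giving F#m6.
F#7: root F# up a perfect fifth → C#, giving C#7.
Gmin7: root G up a perfect fifth → D, giving Dmin7.
D+: root D up a perfect fifth → A, giving A+.

A+ B° F#m6 C#7 Dmin7 A+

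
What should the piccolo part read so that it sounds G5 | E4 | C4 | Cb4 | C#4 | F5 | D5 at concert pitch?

G4 E3 C3 Cb3 C#3 F4 D4

The piccolo sounds a perfect octave above written, so the written part must be a perfect octave below concert — transpose each note down.
G5 to G4
E4 to E3
C4 to C3
Cb4 to Cb3
C#4 to C#3
F5 to F4
D5 to D4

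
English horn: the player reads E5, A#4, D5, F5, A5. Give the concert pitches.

A4 D#4 G4 Bb4 D5

The English horn sounds a perfect fifth below written, so transpose each written note down a perfect fifth.
E5 becomes A4
A#4 becomes D#4
D5 becomes G4
F5 becomes Bb4
A5 becomes D5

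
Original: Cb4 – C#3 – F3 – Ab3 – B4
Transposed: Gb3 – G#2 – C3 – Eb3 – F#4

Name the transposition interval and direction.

From Cb4 to Gb3 is 4 letter names — a fourth of some quality.
Gb3 to Cb4 is 5 semitones, which makes it a perfect fourth; the second version is lower, so the direction is down.
Checking another pair — B4 → F#4 — gives the same interval.

down a perfect fourth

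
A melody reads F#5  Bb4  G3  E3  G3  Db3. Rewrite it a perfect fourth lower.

C#5 F4 D3 B2 D3 Ab2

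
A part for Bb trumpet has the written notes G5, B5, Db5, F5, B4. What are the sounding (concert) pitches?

Written C4 on the Bb trumpet sounds as Bb3, a major second lower; apply that shift to every note.
G5 to F5
B5 to A5
Db5 to Cb5
F5 to Eb5
B4 to A4

F5 A5 Cb5 Eb5 A4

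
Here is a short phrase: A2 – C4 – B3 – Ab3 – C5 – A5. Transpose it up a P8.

A2 up a perfect octave is A3.
C4 up a perfect octave is C5.
B3 up a perfect octave is B4.
Ab3: an octave up reaches A, and 12 semitones makes it Ab4.
C5: an octave up reaches C, and 12 semitones makes it C6.
A5 up a perfect octave is A6.

A3 C5 B4 Ab4 C6 A6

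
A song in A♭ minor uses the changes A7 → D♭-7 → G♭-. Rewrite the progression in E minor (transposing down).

E#7 A-7 D-

A♭ minor down to E minor is a diminished fourth; each chord root moves by that interval while the quality stays the same.
A7: root A down a diminished fourth → E#, giving E#7.
D♭-7: root D♭ down a diminished fourth → A, giving A-7.
G♭-: root G♭ down a diminished fourth → D, giving D-.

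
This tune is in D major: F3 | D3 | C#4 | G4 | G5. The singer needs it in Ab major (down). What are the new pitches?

From D down to Ab is an augmented fourth; apply that to each pitch.
F3 becomes Cb3
D3 becomes Ab2
C#4 becomes G3
G4 becomes Db4
G5 becomes Db5

Cb3 Ab2 G3 Db4 Db5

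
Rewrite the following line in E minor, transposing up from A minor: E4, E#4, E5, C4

B4 B#4 B5 G4

From A up to E is a perfect fifth; apply that to each pitch.
E4 becomes B4
E#4 becomes B#4
E5 becomes B5
C4 becomes G4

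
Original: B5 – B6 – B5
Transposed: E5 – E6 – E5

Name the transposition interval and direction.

down a perfect fifth

From B5 to E5 is 5 letter names — a fifth of some quality.
E5 to B5 is 7 semitones, which makes it a perfect fifth; the second version is lower, so the direction is down.
Checking another pair — B5 → E5 — gives the same interval.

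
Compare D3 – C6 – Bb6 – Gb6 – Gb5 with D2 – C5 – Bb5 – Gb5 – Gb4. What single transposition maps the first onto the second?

down a perfect octave

Take the first pair: D3 → D2. D to D spans 8 letter names, so the interval is some kind of octave.
D2 to D3 is 12 semitones, which makes it a perfect octave; the second version is lower, so the direction is down.
Checking another pair — Gb5 → Gb4 — gives the same interval.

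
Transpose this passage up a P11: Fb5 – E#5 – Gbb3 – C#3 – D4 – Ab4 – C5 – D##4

Bbb6 A#6 Cbb5 F#4 G5 Db6 F6 G##5

A perfect eleventh up from Fb5 gives Bbb6.
A perfect eleventh up from E#5 gives A#6.
Gbb3: an eleventh up reaches C, and 17 semitones makes it Cbb5.
A perfect eleventh up from C#3 gives F#4.
A perfect eleventh up from D4 gives G5.
A perfect eleventh up from Ab4 gives Db6.
C5: an eleventh up reaches F, and 17 semitones makes it F6.
A perfect eleventh up from D##4 gives G##5.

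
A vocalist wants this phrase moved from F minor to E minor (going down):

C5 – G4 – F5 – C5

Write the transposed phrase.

B4 F#4 E5 B4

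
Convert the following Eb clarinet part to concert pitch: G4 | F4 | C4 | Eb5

Written C4 on the Eb clarinet sounds as Eb4, a minor third higher; apply that shift to every note.
G4 -> Bb4
F4 -> Ab4
C4 -> Eb4
Eb5 -> Gb5

Bb4 Ab4 Eb4 Gb5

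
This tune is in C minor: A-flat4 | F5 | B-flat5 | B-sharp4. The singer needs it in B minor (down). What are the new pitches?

G4 E5 A5 A##4

C minor to B minor down is a minor second, so every note moves down by that interval.
Ab4 → G4
F5 → E5
Bb5 → A5
B#4 → A##4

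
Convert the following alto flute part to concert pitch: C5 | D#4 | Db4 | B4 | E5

Written C4 on the alto flute sounds as G3, a perfect fourth lower; apply that shift to every note.
C5 gives G4
D#4 gives A#3
Db4 gives Ab3
B4 gives F#4
E5 gives B4

G4 A#3 Ab3 F#4 B4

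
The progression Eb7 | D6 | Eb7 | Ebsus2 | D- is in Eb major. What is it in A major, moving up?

A7 G#6 A7 Asus2 G#-

Eb major up to A major is an augmented fourth; each chord root moves by that interval while the quality stays the same.
Eb7: root Eb up an augmented fourth → A, giving A7.
D6: root D up an augmented fourth → G#, giving G#6.
Eb7: root Eb up an augmented fourth → A, giving A7.
Ebsus2: root Eb up an augmented fourth → A, giving Asus2.
D-: root D up an augmented fourth → G#, giving G#-.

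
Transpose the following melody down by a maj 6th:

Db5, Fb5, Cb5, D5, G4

Db5 down a major sixth is Fb4.
A major sixth down from Fb5 gives Abb4.
Cb5 down a major sixth is Ebb4.
A major sixth down from D5 gives F4.
A major sixth down from G4 gives Bb3.

Fb4 Abb4 Ebb4 F4 Bb3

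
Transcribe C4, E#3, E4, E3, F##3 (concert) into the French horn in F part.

G4 B#3 B4 B3 C##4

The French horn in F sounds a perfect fifth below written, so the written part must be a perfect fifth above concert — transpose each note up.
C4 gives G4
E#3 gives B#3
E4 gives B4
E3 gives B3
F##3 gives C##4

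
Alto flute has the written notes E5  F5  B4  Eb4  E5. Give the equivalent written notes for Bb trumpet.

First find concert pitch: the alto flute sounds a perfect fourth below written, so E5 F5 B4 Eb4 E5 sounds B4 C5 F#4 Bb3 B4.
Then write for Bb trumpet: it sounds a major second below written, so the part must be a major second above concert.
B4 → C#5
C5 → D5
F#4 → G#4
Bb3 → C4
B4 → C#5

C#5 D5 G#4 C4 C#5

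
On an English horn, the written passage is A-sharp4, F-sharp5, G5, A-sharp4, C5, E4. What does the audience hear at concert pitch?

The English horn sounds a perfect fifth below written, so transpose each written note down a perfect fifth.
A#4 to D#4
F#5 to B4
G5 to C5
A#4 to D#4
C5 to F4
E4 to A3

D#4 B4 C5 D#4 F4 A3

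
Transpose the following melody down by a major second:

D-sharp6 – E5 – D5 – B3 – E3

D#6: a second down reaches C, and 2 semitones makes it C#6.
E5: a second down reaches D, and 2 semitones makes it D5.
D5 down a major second is C5.
A major second down from B3 gives A3.
A major second down from E3 gives D3.

C#6 D5 C5 A3 D3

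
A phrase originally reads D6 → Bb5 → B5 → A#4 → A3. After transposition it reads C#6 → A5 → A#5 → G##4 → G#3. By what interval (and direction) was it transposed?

down a minor second

Take the first pair: D6 → C#6. D to C spans 2 letter names, so the interval is some kind of second.
C#6 to D6 is 1 semitone, which makes it a minor second; the second version is lower, so the direction is down.
Checking another pair — A3 → G#3 — gives the same interval.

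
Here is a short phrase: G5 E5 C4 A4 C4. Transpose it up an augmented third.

B#5 G##5 E#4 C##5 E#4

G5 gives B#5
E5 gives G##5
C4 gives E#4
A4 gives C##5
C4 gives E#4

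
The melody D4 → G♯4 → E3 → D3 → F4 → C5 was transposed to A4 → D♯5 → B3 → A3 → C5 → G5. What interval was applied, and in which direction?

up a perfect fifth

From D4 to A4 is 5 letter names — a fifth of some quality.
D4 to A4 is 7 semitones, which makes it a perfect fifth; the second version is higher, so the direction is up.
Checking another pair — C5 → G5 — gives the same interval.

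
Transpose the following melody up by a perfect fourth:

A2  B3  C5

D3 E4 F5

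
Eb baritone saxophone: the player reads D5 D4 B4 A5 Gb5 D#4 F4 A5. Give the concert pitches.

Written C4 on the Eb baritone saxophone sounds as Eb2, a major thirteenth lower; apply that shift to every note.
D5 -> F3
D4 -> F2
B4 -> D3
A5 -> C4
Gb5 -> Bbb3
D#4 -> F#2
F4 -> Ab2
A5 -> C4

F3 F2 D3 C4 Bbb3 F#2 Ab2 C4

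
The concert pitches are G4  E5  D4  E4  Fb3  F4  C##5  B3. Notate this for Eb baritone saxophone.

Written C4 sounds as Eb2 on the Eb baritone saxophone, so concert pitches are written a major thirteenth up.
G4 to E6
E5 to C#7
D4 to B5
E4 to C#6
Fb3 to Db5
F4 to D6
C##5 to A##6
B3 to G#5

E6 C#7 B5 C#6 Db5 D6 A##6 G#5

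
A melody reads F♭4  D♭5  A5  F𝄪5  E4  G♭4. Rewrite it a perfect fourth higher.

A perfect fourth up from Fb4 gives Bbb4.
Db5 up a perfect fourth is Gb5.
A5 up a perfect fourth is D6.
A perfect fourth up from F##5 gives B#5.
E4: a fourth up reaches A, and 5 semitones makes it A4.
A perfect fourth up from Gb4 gives Cb5.

Bbb4 Gb5 D6 B#5 A4 Cb5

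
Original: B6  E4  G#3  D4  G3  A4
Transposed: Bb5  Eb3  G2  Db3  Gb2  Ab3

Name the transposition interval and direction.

Take the first pair: B6 → Bb5. B to B spans 8 letter names, so the interval is some kind of octave.
Bb5 to B6 is 13 semitones, which makes it an augmented octave; the second version is lower, so the direction is down.
Checking another pair — A4 → Ab3 — gives the same interval.

down an augmented octave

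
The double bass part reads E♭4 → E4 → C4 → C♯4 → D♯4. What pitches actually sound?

Eb3 E3 C3 C#3 D#3

Written C4 on the double bass sounds as C3, a perfect octave lower; apply that shift to every note.
Eb4 gives Eb3
E4 gives E3
C4 gives C3
C#4 gives C#3
D#4 gives D#3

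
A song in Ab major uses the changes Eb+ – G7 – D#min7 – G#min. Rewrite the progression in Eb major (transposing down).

Bb+ D7 A#min7 D#min

Ab major down to Eb major is a perfect fourth; each chord root moves by that interval while the quality stays the same.
Eb+: root Eb down a perfect fourth → Bb, giving Bb+.
G7: root G down a perfect fourth → D, giving D7.
D#min7: root D# down a perfect fourth → A#, giving A#min7.
G#min: root G# down a perfect fourth → D#, giving D#min.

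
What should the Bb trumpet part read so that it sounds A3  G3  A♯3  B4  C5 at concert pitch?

Written C4 sounds as Bb3 on the Bb trumpet, so concert pitches are written a major second up.
A3 → B3
G3 → A3
A#3 → B#3
B4 → C#5
C5 → D5

B3 A3 B#3 C#5 D5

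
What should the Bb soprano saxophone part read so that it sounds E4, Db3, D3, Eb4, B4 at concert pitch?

The Bb soprano saxophone sounds a major second below written, so the written part must be a major second above concert — transpose each note up.
E4 → F#4
Db3 → Eb3
D3 → E3
Eb4 → F4
B4 → C#5

F#4 Eb3 E3 F4 C#5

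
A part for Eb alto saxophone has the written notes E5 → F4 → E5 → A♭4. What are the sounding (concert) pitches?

The Eb alto saxophone sounds a major sixth below written, so transpose each written note down a major sixth.
E5 becomes G4
F4 becomes Ab3
E5 becomes G4
Ab4 becomes Cb4

G4 Ab3 G4 Cb4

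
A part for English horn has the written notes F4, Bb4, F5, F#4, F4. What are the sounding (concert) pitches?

Bb3 Eb4 Bb4 B3 Bb3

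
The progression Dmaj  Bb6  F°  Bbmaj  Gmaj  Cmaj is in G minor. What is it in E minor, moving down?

Bmaj G6 D° Gmaj Emaj Amaj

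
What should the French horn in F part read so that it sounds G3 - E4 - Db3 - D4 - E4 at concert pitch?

D4 B4 Ab3 A4 B4

Written C4 sounds as F3 on the French horn in F, so concert pitches are written a perfect fifth up.
G3 to D4
E4 to B4
Db3 to Ab3
D4 to A4
E4 to B4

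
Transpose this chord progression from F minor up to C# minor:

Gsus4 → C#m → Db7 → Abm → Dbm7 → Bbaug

D#sus4 G##m A7 Em Am7 F#aug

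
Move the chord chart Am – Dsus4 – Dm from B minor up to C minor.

Bbm Ebsus4 Ebm

B minor up to C minor is a minor second; each chord root moves by that interval while the quality stays the same.
Am: root A up a minor second → Bb, giving Bbm.
Dsus4: root D up a minor second → Eb, giving Ebsus4.
Dm: root D up a minor second → Eb, giving Ebm.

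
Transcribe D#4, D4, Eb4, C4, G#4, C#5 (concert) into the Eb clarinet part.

Written C4 sounds as Eb4 on the Eb clarinet, so concert pitches are written a minor third down.
D#4 gives B#3
D4 gives B3
Eb4 gives C4
C4 gives A3
G#4 gives E#4
C#5 gives A#4

B#3 B3 C4 A3 E#4 A#4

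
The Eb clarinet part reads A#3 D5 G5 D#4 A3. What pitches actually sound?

Written C4 on the Eb clarinet sounds as Eb4, a minor third higher; apply that shift to every note.
A#3 gives C#4
D5 gives F5
G5 gives Bb5
D#4 gives F#4
A3 gives C4

C#4 F5 Bb5 F#4 C4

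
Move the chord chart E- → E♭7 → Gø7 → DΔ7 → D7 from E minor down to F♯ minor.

F#- F7 Aø7 EΔ7 E7

E minor down to F♯ minor is a minor seventh; each chord root moves by that interval while the quality stays the same.
E-: root E down a minor seventh → F#, giving F#-.
E♭7: root E♭ down a minor seventh → F, giving F7.
Gø7: root G down a minor seventh → A, giving Aø7.
DΔ7: root D down a minor seventh → E, giving EΔ7.
D7: root D down a minor seventh → E, giving E7.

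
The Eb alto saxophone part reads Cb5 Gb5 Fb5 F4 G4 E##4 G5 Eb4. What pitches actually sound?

Ebb4 Bbb4 Abb4 Ab3 Bb3 G##3 Bb4 Gb3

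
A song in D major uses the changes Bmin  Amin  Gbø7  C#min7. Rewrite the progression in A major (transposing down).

D major down to A major is a perfect fourth; each chord root moves by that interval while the quality stays the same.
Bmin: root B down a perfect fourth → F#, giving F#min.
Amin: root A down a perfect fourth → E, giving Emin.
Gbø7: root Gb down a perfect fourth → Db, giving Dbø7.
C#min7: root C# down a perfect fourth → G#, giving G#min7.

F#min Emin Dbø7 G#min7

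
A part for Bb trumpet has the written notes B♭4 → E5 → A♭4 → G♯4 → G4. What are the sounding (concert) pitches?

The Bb trumpet sounds a major second below written, so transpose each written note down a major second.
Bb4 gives Ab4
E5 gives D5
Ab4 gives Gb4
G#4 gives F#4
G4 gives F4

Ab4 D5 Gb4 F#4 F4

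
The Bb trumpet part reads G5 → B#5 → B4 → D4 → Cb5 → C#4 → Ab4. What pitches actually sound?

F5 A#5 A4 C4 Bbb4 B3 Gb4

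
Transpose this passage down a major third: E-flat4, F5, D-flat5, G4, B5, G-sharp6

Cb4 Db5 Bbb4 Eb4 G5 E6

Eb4 down a major third is Cb4.
F5 down a major third is Db5.
Db5: a third down reaches B, and 4 semitones makes it Bbb4.
G4: a third down reaches E, and 4 semitones makes it Eb4.
B5: a third down reaches G, and 4 semitones makes it G5.
A major third down from G#6 gives E6.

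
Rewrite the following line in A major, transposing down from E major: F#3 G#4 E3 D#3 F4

B2 C#4 A2 G#2 Bb3

From E down to A is a perfect fifth; apply that to each pitch.
F#3 becomes B2
G#4 becomes C#4
E3 becomes A2
D#3 becomes G#2
F4 becomes Bb3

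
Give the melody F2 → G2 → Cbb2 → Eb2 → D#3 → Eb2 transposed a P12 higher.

C4 D4 Gbb3 Bb3 A#4 Bb3

F2 gives C4
G2 gives D4
Cbb2 gives Gbb3
Eb2 gives Bb3
D#3 gives A#4
Eb2 gives Bb3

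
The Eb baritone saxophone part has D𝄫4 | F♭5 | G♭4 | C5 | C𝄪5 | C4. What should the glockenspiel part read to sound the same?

First find concert pitch: the Eb baritone saxophone sounds a major thirteenth below written, so D𝄫4 F♭5 G♭4 C5 C𝄪5 C4 sounds Fbb2 Abb3 Bbb2 Eb3 E#3 Eb2.
Then write for glockenspiel: it sounds a perfect fifteenth above written, so the part must be a perfect fifteenth below concert.
Fbb2 → Fbb0
Abb3 → Abb1
Bbb2 → Bbb0
Eb3 → Eb1
E#3 → E#1
Eb2 → Eb0

Fbb0 Abb1 Bbb0 Eb1 E#1 Eb0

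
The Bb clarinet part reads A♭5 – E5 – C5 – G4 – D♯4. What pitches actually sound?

Gb5 D5 Bb4 F4 C#4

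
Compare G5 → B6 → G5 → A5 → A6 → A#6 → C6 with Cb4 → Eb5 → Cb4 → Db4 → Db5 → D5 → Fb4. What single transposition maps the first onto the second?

down an augmented twelfth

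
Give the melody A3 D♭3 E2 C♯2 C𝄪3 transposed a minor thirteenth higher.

F5 Bbb4 C4 A3 A#4

A3 up a minor thirteenth is F5.
A minor thirteenth up from Db3 gives Bbb4.
E2 up a minor thirteenth is C4.
C#2: a thirteenth up reaches A, and 20 semitones makes it A3.
C##3 up a minor thirteenth is A#4.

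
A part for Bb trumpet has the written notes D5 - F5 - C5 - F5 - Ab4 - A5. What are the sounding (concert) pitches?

C5 Eb5 Bb4 Eb5 Gb4 G5

Written C4 on the Bb trumpet sounds as Bb3, a major second lower; apply that shift to every note.
D5 becomes C5
F5 becomes Eb5
C5 becomes Bb4
F5 becomes Eb5
Ab4 becomes Gb4
A5 becomes G5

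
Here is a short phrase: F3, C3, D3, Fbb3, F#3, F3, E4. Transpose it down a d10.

D#2 A#1 B#1 Db2 D##2 D#2 C##3

F3: a tenth down reaches D, and 14 semitones makes it D#2.
C3: a tenth down reaches A, and 14 semitones makes it A#1.
A diminished tenth down from D3 gives B#1.
Fbb3 down a diminished tenth is Db2.
A diminished tenth down from F#3 gives D##2.
F3: a tenth down reaches D, and 14 semitones makes it D#2.
E4 down a diminished tenth is C##3.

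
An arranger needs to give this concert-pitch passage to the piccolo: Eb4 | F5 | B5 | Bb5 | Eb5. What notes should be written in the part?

The piccolo sounds a perfect octave above written, so the written part must be a perfect octave below concert — transpose each note down.
Eb4 to Eb3
F5 to F4
B5 to B4
Bb5 to Bb4
Eb5 to Eb4

Eb3 F4 B4 Bb4 Eb4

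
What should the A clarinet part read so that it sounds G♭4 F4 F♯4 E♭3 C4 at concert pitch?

Bbb4 Ab4 A4 Gb3 Eb4

Written C4 sounds as A3 on the A clarinet, so concert pitches are written a minor third up.
Gb4 -> Bbb4
F4 -> Ab4
F#4 -> A4
Eb3 -> Gb3
C4 -> Eb4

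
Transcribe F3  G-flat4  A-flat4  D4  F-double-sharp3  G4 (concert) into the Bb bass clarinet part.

Written C4 sounds as Bb2 on the Bb bass clarinet, so concert pitches are written a major ninth up.
F3 becomes G4
Gb4 becomes Ab5
Ab4 becomes Bb5
D4 becomes E5
F##3 becomes G##4
G4 becomes A5

G4 Ab5 Bb5 E5 G##4 A5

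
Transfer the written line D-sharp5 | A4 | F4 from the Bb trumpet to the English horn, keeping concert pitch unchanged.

G#5 D5 Bb4

First find concert pitch: the Bb trumpet sounds a major second below written, so D-sharp5 A4 F4 sounds C#5 G4 Eb4.
Then write for English horn: it sounds a perfect fifth below written, so the part must be a perfect fifth above concert.
C#5 → G#5
G4 → D5
Eb4 → Bb4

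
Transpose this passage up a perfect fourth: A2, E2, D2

D3 A2 G2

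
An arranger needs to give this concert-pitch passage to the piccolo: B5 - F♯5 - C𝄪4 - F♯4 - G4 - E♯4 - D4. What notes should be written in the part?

B4 F#4 C##3 F#3 G3 E#3 D3

The piccolo sounds a perfect octave above written, so the written part must be a perfect octave below concert — transpose each note down.
B5 -> B4
F#5 -> F#4
C##4 -> C##3
F#4 -> F#3
G4 -> G3
E#4 -> E#3
D4 -> D3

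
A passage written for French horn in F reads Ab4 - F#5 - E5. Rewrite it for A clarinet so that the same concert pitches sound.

Fb4 D5 C5

First find concert pitch: the French horn in F sounds a perfect fifth below written, so Ab4 F#5 E5 sounds Db4 B4 A4.
Then write for A clarinet: it sounds a minor third below written, so the part must be a minor third above concert.
Db4 → Fb4
B4 → D5
A4 → C5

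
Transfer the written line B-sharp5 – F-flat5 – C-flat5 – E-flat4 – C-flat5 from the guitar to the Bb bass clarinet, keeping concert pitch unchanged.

First find concert pitch: the guitar sounds a perfect octave below written, so B-sharp5 F-flat5 C-flat5 E-flat4 C-flat5 sounds B#4 Fb4 Cb4 Eb3 Cb4.
Then write for Bb bass clarinet: it sounds a major ninth below written, so the part must be a major ninth above concert.
B#4 → C##6
Fb4 → Gb5
Cb4 → Db5
Eb3 → F4
Cb4 → Db5

C##6 Gb5 Db5 F4 Db5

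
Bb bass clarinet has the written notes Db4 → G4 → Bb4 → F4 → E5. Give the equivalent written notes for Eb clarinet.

Ab2 D3 F3 C3 B3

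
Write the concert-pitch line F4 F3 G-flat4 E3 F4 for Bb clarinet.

G4 G3 Ab4 F#3 G4

The Bb clarinet sounds a major second below written, so the written part must be a major second above concert — transpose each note up.
F4 to G4
F3 to G3
Gb4 to Ab4
E3 to F#3
F4 to G4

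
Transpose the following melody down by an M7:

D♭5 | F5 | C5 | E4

Db5 gives Ebb4
F5 gives Gb4
C5 gives Db4
E4 gives F3

Ebb4 Gb4 Db4 F3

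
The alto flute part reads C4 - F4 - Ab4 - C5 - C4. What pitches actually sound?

G3 C4 Eb4 G4 G3

Written C4 on the alto flute sounds as G3, a perfect fourth lower; apply that shift to every note.
C4 -> G3
F4 -> C4
Ab4 -> Eb4
C5 -> G4
C4 -> G3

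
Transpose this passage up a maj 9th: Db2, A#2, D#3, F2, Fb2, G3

A major ninth up from Db2 gives Eb3.
A#2 up a major ninth is B#3.
D#3: a ninth up reaches E, and 14 semitones makes it E#4.
F2 up a major ninth is G3.
Fb2 up a major ninth is Gb3.
G3 up a major ninth is A4.

Eb3 B#3 E#4 G3 Gb3 A4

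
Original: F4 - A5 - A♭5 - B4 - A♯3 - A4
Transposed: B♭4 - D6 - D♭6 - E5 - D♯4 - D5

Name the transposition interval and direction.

Take the first pair: F4 → Bb4. F to B spans 4 letter names, so the interval is some kind of fourth.
F4 to Bb4 is 5 semitones, which makes it a perfect fourth; the second version is higher, so the direction is up.
Checking another pair — A4 → D5 — gives the same interval.

up a perfect fourth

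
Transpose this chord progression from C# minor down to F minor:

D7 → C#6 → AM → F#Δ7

Gb7 F6 DbM BbΔ7

C# minor down to F minor is an augmented fifth; each chord root moves by that interval while the quality stays the same.
D7: root D down an augmented fifth → Gb, giving Gb7.
C#6: root C# down an augmented fifth → F, giving F6.
AM: root A down an augmented fifth → Db, giving DbM.
F#Δ7: root F# down an augmented fifth → Bb, giving BbΔ7.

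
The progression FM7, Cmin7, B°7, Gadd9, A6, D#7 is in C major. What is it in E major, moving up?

C major up to E major is a major third; each chord root moves by that interval while the quality stays the same.
FM7: root F up a major third → A, giving AM7.
Cmin7: root C up a major third → E, giving Emin7.
B°7: root B up a major third → D#, giving D#°7.
Gadd9: root G up a major third → B, giving Badd9.
A6: root A up a major third → C#, giving C#6.
D#7: root D# up a major third → F##, giving F##7.

AM7 Emin7 D#°7 Badd9 C#6 F##7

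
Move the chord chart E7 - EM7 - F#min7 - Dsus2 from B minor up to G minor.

B minor up to G minor is a minor sixth; each chord root moves by that interval while the quality stays the same.
E7: root E up a minor sixth → C, giving C7.
EM7: root E up a minor sixth → C, giving CM7.
F#min7: root F# up a minor sixth → D, giving Dmin7.
Dsus2: root D up a minor sixth → Bb, giving Bbsus2.

C7 CM7 Dmin7 Bbsus2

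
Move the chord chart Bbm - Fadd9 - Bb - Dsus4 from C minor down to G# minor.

F#m C#add9 F# A#sus4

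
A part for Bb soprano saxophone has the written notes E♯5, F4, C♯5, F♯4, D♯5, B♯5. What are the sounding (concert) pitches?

D#5 Eb4 B4 E4 C#5 A#5

Written C4 on the Bb soprano saxophone sounds as Bb3, a major second lower; apply that shift to every note.
E#5 to D#5
F4 to Eb4
C#5 to B4
F#4 to E4
D#5 to C#5
B#5 to A#5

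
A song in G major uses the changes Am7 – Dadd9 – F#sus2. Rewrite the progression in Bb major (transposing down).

G major down to Bb major is a major sixth; each chord root moves by that interval while the quality stays the same.
Am7: root A down a major sixth → C, giving Cm7.
Dadd9: root D down a major sixth → F, giving Fadd9.
F#sus2: root F# down a major sixth → A, giving Asus2.

Cm7 Fadd9 Asus2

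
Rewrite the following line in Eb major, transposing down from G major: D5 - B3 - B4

Bb4 G3 G4

From G down to Eb is a major third; apply that to each pitch.
D5 gives Bb4
B3 gives G3
B4 gives G4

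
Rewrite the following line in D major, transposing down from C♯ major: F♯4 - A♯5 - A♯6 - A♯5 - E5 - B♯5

C♯ major to D major down is a major seventh, so every note moves down by that interval.
F#4 to G3
A#5 to B4
A#6 to B5
A#5 to B4
E5 to F4
B#5 to C#5

G3 B4 B5 B4 F4 C#5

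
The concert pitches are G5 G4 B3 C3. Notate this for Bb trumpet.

A5 A4 C#4 D3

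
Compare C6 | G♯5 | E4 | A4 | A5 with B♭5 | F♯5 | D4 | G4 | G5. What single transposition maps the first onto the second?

down a major second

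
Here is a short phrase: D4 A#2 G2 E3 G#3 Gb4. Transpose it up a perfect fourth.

G4 D#3 C3 A3 C#4 Cb5

D4 -> G4
A#2 -> D#3
G2 -> C3
E3 -> A3
G#3 -> C#4
Gb4 -> Cb5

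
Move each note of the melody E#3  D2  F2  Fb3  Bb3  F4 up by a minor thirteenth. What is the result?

A minor thirteenth up from E#3 gives C#5.
D2: a thirteenth up reaches B, and 20 semitones makes it Bb3.
F2 up a minor thirteenth is Db4.
Fb3 up a minor thirteenth is Dbb5.
Bb3: a thirteenth up reaches G, and 20 semitones makes it Gb5.
F4: a thirteenth up reaches D, and 20 semitones makes it Db6.

C#5 Bb3 Db4 Dbb5 Gb5 Db6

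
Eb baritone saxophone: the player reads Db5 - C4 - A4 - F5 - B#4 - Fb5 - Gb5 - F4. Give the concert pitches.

Fb3 Eb2 C3 Ab3 D#3 Abb3 Bbb3 Ab2

The Eb baritone saxophone sounds a major thirteenth below written, so transpose each written note down a major thirteenth.
Db5 to Fb3
C4 to Eb2
A4 to C3
F5 to Ab3
B#4 to D#3
Fb5 to Abb3
Gb5 to Bbb3
F4 to Ab2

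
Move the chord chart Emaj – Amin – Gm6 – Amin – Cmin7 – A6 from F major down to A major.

G#maj C#min Bm6 C#min Emin7 C#6

F major down to A major is a minor sixth; each chord root moves by that interval while the quality stays the same.
Emaj: root E down a minor sixth → G#, giving G#maj.
Amin: root A down a minor sixth → C#, giving C#min.
Gm6: root G down a minor sixth → B, giving Bm6.
Amin: root A down a minor sixth → C#, giving C#min.
Cmin7: root C down a minor sixth → E, giving Emin7.
A6: root A down a minor sixth → C#, giving C#6.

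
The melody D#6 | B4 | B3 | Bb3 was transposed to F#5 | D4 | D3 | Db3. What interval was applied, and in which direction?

down a major sixth

From D#6 to F#5 is 6 letter names — a sixth of some quality.
F#5 to D#6 is 9 semitones, which makes it a major sixth; the second version is lower, so the direction is down.
Checking another pair — Bb3 → Db3 — gives the same interval.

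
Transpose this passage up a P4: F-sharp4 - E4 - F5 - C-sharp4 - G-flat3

B4 A4 Bb5 F#4 Cb4

F#4 -> B4
E4 -> A4
F5 -> Bb5
C#4 -> F#4
Gb3 -> Cb4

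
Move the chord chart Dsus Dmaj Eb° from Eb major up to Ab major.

Gsus Gmaj Ab°

Eb major up to Ab major is a perfect fourth; each chord root moves by that interval while the quality stays the same.
Dsus: root D up a perfect fourth → G, giving Gsus.
Dmaj: root D up a perfect fourth → G, giving Gmaj.
Eb°: root Eb up a perfect fourth → Ab, giving Ab°.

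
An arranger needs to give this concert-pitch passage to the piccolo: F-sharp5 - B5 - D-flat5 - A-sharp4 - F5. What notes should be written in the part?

The piccolo sounds a perfect octave above written, so the written part must be a perfect octave below concert — transpose each note down.
F#5 -> F#4
B5 -> B4
Db5 -> Db4
A#4 -> A#3
F5 -> F4

F#4 B4 Db4 A#3 F4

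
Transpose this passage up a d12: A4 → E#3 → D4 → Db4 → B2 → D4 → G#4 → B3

Eb6 B4 Ab5 Abb5 F4 Ab5 D6 F5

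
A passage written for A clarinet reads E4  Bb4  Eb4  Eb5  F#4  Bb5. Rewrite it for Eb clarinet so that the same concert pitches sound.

A#3 E4 A3 A4 B#3 E5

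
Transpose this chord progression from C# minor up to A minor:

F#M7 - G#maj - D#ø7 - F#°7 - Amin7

C# minor up to A minor is a minor sixth; each chord root moves by that interval while the quality stays the same.
F#M7: root F# up a minor sixth → D, giving DM7.
G#maj: root G# up a minor sixth → E, giving Emaj.
D#ø7: root D# up a minor sixth → B, giving Bø7.
F#°7: root F# up a minor sixth → D, giving D°7.
Amin7: root A up a minor sixth → F, giving Fmin7.

DM7 Emaj Bø7 D°7 Fmin7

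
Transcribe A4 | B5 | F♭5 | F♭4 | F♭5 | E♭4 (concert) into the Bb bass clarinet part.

B5 C#7 Gb6 Gb5 Gb6 F5

The Bb bass clarinet sounds a major ninth below written, so the written part must be a major ninth above concert — transpose each note up.
A4 gives B5
B5 gives C#7
Fb5 gives Gb6
Fb4 gives Gb5
Fb5 gives Gb6
Eb4 gives F5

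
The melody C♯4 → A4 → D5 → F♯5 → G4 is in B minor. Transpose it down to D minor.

E3 C4 F4 A4 Bb3

B minor to D minor down is a major sixth, so every note moves down by that interval.
C#4 gives E3
A4 gives C4
D5 gives F4
F#5 gives A4
G4 gives Bb3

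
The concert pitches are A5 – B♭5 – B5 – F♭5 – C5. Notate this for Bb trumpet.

B5 C6 C#6 Gb5 D5

Written C4 sounds as Bb3 on the Bb trumpet, so concert pitches are written a major second up.
A5 → B5
Bb5 → C6
B5 → C#6
Fb5 → Gb5
C5 → D5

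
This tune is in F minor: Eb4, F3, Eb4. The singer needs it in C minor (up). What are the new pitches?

F minor to C minor up is a perfect fifth, so every note moves up by that interval.
Eb4 becomes Bb4
F3 becomes C4
Eb4 becomes Bb4

Bb4 C4 Bb4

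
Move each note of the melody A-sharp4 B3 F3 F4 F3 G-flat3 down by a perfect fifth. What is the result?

D#4 E3 Bb2 Bb3 Bb2 Cb3

A#4: a fifth down reaches D, and 7 semitones makes it D#4.
B3: a fifth down reaches E, and 7 semitones makes it E3.
F3 down a perfect fifth is Bb2.
F4: a fifth down reaches B, and 7 semitones makes it Bb3.
A perfect fifth down from F3 gives Bb2.
Gb3: a fifth down reaches C, and 7 semitones makes it Cb3.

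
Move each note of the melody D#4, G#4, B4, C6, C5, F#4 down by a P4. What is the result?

A#3 D#4 F#4 G5 G4 C#4

D#4: a fourth down reaches A, and 5 semitones makes it A#3.
A perfect fourth down from G#4 gives D#4.
B4: a fourth down reaches F, and 5 semitones makes it F#4.
A perfect fourth down from C6 gives G5.
C5: a fourth down reaches G, and 5 semitones makes it G4.
F#4: a fourth down reaches C, and 5 semitones makes it C#4.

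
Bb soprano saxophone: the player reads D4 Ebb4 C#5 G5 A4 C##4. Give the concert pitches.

C4 Dbb4 B4 F5 G4 B#3

The Bb soprano saxophone sounds a major second below written, so transpose each written note down a major second.
D4 to C4
Ebb4 to Dbb4
C#5 to B4
G5 to F5
A4 to G4
C##4 to B#3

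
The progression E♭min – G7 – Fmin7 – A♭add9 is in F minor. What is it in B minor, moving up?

F minor up to B minor is an augmented fourth; each chord root moves by that interval while the quality stays the same.
E♭min: root E♭ up an augmented fourth → A, giving Amin.
G7: root G up an augmented fourth → C#, giving C#7.
Fmin7: root F up an augmented fourth → B, giving Bmin7.
A♭add9: root A♭ up an augmented fourth → D, giving Dadd9.

Amin C#7 Bmin7 Dadd9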